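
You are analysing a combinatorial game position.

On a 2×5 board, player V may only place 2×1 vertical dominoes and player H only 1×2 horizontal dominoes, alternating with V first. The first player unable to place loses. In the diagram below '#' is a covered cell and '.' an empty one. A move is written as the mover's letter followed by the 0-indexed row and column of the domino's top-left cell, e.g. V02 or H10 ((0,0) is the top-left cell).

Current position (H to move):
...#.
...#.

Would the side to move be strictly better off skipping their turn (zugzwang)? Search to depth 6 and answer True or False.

zugzwang(...#./...#., H) = False

ply 1, H at ...#./...#. | H00=-1→##.#./...#.*; H01=-1→.###./...#.; H10=-1→...#./##.#.; H11=-1→...#./.###.
ply 2, V at ##.#./...#. | V02=+1→####./..##.*; V04=-1→##.##/...##
ply 3, H at ####./..##. | H10=-1→####./####.*
ply 4, V at ####./####. | V04=+1→#####/#####*
ply 5: #####/##### is terminal -1 (H); from ...#./...#. depth 6
if H skipped the turn, V would face:
~ ply 1, V at ...#./...#. | V00=-1→#..#./#..#.; V01=+1→.#.#./.#.#.*; V02=-1→..##./..##.; V04=-1→...##/...##
~ ply 2: .#.#./.#.#. is terminal -1 (H); from ...#./...#. depth 6
compare (H): move=-1 vs pass=-1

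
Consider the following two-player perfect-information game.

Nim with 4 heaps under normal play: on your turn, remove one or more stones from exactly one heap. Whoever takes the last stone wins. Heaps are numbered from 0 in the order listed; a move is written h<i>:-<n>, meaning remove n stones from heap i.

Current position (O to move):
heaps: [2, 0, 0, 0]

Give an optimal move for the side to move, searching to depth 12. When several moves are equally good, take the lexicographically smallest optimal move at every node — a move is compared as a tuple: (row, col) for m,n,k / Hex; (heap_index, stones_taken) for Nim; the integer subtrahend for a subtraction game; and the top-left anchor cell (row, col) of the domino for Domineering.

ply 1, O at (2,0,0,0) | h0:-1=-1→(1,0,0,0); h0:-2=+1→(0,0,0,0)*
ply 2: (0,0,0,0) is terminal -1 (X); from (2,0,0,0) depth 12

O's best at [(2,0,0,0)]: h0:-2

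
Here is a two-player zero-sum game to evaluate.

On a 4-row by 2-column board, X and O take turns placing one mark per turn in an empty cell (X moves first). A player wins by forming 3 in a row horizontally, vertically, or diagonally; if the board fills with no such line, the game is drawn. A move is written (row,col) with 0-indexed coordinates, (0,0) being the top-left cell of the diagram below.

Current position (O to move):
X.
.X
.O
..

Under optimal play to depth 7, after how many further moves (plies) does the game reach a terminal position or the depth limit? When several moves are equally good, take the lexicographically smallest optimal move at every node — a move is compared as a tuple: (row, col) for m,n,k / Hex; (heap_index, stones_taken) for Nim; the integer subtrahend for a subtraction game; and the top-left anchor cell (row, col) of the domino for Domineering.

[X./.X/.O/..] O move#1: (0,1):+0/XO/.X/.O/..*, (1,0):+0/X./OX/.O/.., (2,0):+0/X./.X/OO/.., (3,0):+0/X./.X/.O/O., (3,1):+0/X./.X/.O/.O
[XO/.X/.O/..] X move#2: (1,0):+0/XO/XX/.O/..*, (2,0):+0/XO/.X/XO/.., (3,0):+0/XO/.X/.O/X., (3,1):+0/XO/.X/.O/.X
[XO/XX/.O/..] O move#3: (2,0):+0/XO/XX/OO/..*, (3,0):-1/XO/XX/.O/O., (3,1):-1/XO/XX/.O/.O
[XO/XX/OO/..] X move#4: (3,0):+0/XO/XX/OO/X.*, (3,1):+0/XO/XX/OO/.X
[XO/XX/OO/X.] O move#5: (3,1):+0/XO/XX/OO/XO*
[XO/XX/OO/XO] end (terminal +0, X#6); searched X./.X/.O/.. to 7

PV length from [X./.X/.O/..]: 5 plies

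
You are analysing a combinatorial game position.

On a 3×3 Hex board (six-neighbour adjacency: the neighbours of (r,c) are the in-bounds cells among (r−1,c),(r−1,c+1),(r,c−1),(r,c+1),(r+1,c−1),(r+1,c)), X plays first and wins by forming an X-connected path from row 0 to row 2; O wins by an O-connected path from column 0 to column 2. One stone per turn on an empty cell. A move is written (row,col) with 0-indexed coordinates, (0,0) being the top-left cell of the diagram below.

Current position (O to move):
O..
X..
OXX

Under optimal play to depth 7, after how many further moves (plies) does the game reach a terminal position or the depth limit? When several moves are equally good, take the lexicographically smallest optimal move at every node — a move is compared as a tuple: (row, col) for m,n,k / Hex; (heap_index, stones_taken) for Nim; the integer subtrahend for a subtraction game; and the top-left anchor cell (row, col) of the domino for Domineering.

ply 1, O at O../X../OXX | (0,1)=-1→OO./X../OXX; (0,2)=+1→O.O/X../OXX*; (1,1)=+1→O../XO./OXX; (1,2)=-1→O../X.O/OXX
ply 2, X at O.O/X../OXX | (0,1)=-1→OXO/X../OXX*; (1,1)=-1→O.O/XX./OXX; (1,2)=-1→O.O/X.X/OXX
ply 3, O at OXO/X../OXX | (1,1)=+1→OXO/XO./OXX*; (1,2)=-1→OXO/X.O/OXX
ply 4: OXO/XO./OXX is terminal -1 (X); from O../X../OXX depth 7

PV length from [O../X../OXX]: 3 plies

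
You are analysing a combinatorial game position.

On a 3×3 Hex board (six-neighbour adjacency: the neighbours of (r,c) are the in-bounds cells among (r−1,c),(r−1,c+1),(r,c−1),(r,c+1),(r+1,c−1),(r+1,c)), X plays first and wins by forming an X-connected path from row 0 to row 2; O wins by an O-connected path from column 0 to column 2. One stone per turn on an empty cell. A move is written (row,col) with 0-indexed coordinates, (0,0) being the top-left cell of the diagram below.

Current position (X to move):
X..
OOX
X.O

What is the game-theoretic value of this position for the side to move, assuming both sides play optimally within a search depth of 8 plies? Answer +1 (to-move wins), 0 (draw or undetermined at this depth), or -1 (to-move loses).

value(X../OOX/X.O, X) = -1

ply 1, X at X../OOX/X.O | (0,1)=-1→XX./OOX/X.O*; (0,2)=-1→X.X/OOX/X.O; (2,1)=-1→X../OOX/XXO
ply 2, O at XX./OOX/X.O | (0,2)=+1→XXO/OOX/X.O*; (2,1)=+1→XX./OOX/XOO
ply 3: XXO/OOX/X.O is terminal -1 (X); from X../OOX/X.O depth 8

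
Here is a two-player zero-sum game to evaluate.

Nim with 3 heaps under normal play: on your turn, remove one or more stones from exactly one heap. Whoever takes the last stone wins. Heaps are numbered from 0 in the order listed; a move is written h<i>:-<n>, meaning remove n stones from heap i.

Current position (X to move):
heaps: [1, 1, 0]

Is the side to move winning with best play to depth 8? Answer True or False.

X winning at [(1,1,0)]: False

p1 X@[(1,1,0)]: h0:-1[(0,1,0)]-1* h1:-1[(1,0,0)]-1
p2 O@[(0,1,0)]: h1:-1[(0,0,0)]+1*
p3 X@[(0,0,0)] terminal -1; root [(1,1,0)] d8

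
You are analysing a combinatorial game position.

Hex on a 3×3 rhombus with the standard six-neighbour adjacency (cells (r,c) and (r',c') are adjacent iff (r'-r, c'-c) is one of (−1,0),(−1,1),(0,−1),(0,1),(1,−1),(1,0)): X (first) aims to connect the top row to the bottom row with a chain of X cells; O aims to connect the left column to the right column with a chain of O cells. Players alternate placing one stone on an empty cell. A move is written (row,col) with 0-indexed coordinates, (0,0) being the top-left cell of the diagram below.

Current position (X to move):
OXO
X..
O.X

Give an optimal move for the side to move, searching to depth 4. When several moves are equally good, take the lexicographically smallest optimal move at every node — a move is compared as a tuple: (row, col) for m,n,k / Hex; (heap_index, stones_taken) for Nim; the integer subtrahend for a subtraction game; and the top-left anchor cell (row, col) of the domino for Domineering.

X's best at [OXO/X../O.X]: (1,1)

ply 1, X at OXO/X../O.X | (1,1)=+1→OXO/XX./O.X*; (1,2)=-1→OXO/X.X/O.X; (2,1)=-1→OXO/X../OXX
ply 2, O at OXO/XX./O.X | (1,2)=-1→OXO/XXO/O.X*; (2,1)=-1→OXO/XX./OOX
ply 3, X at OXO/XXO/O.X | (2,1)=+1→OXO/XXO/OXX*
ply 4: OXO/XXO/OXX is terminal -1 (O); from OXO/X../O.X depth 4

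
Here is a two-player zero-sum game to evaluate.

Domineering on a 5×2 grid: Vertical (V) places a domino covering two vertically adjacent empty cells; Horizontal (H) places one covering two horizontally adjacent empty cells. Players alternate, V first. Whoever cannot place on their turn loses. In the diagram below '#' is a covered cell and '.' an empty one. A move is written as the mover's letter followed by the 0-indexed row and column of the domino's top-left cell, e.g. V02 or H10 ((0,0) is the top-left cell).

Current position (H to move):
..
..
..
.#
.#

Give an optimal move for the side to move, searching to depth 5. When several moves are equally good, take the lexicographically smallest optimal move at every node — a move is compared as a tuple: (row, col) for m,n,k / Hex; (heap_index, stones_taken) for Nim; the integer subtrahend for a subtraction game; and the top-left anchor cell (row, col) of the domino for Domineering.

ply 1, H at ../../../.#/.# | H00=-1→##/../../.#/.#; H10=+1→../##/../.#/.#*; H20=-1→../../##/.#/.#
ply 2, V at ../##/../.#/.# | V20=-1→../##/#./##/.#*; V30=-1→../##/../##/##
ply 3, H at ../##/#./##/.# | H00=+1→##/##/#./##/.#*
ply 4: ##/##/#./##/.# is terminal -1 (V); from ../../../.#/.# depth 5

H's best at [../../../.#/.#]: H10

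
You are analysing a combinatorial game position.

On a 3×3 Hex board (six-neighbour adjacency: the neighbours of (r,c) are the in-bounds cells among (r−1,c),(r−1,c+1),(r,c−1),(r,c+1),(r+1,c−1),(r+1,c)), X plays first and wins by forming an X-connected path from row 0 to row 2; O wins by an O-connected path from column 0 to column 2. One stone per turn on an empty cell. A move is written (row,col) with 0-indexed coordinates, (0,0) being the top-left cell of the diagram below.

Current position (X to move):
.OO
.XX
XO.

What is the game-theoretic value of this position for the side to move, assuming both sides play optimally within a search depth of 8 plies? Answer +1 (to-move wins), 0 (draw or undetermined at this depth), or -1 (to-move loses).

[.OO/.XX/XO.] X move#1: (0,0):-1/XOO/.XX/XO.*, (1,0):-1/.OO/XXX/XO., (2,2):-1/.OO/.XX/XOX
[XOO/.XX/XO.] O move#2: (1,0):+1/XOO/OXX/XO.*, (2,2):-1/XOO/.XX/XOO
[XOO/OXX/XO.] end (terminal -1, X#3); searched .OO/.XX/XO. to 8

value(.OO/.XX/XO., X) = -1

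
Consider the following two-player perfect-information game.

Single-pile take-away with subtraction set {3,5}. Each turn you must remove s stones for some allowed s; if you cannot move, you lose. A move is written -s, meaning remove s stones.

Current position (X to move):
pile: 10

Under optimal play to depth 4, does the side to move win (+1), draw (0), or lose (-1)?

value(10, X) = -1

p1 X@[10]: -3[7]-1* -5[5]-1
p2 O@[7]: -3[4]-1 -5[2]+1*
p3 X@[2] terminal -1; root [10] d4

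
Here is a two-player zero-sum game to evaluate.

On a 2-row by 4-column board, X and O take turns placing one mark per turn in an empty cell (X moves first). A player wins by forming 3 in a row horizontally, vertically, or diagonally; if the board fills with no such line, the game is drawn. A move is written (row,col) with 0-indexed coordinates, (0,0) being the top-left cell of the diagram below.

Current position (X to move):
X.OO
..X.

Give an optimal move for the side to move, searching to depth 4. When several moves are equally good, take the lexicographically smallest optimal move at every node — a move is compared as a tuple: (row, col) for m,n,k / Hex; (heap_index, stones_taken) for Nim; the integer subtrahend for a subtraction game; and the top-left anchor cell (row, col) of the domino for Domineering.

ply 1, X at X.OO/..X. | (0,1)=+0→XXOO/..X.*; (1,0)=-1→X.OO/X.X.; (1,1)=-1→X.OO/.XX.; (1,3)=-1→X.OO/..XX
ply 2, O at XXOO/..X. | (1,0)=+0→XXOO/O.X.*; (1,1)=+0→XXOO/.OX.; (1,3)=+0→XXOO/..XO
ply 3, X at XXOO/O.X. | (1,1)=+0→XXOO/OXX.*; (1,3)=+0→XXOO/O.XX
ply 4, O at XXOO/OXX. | (1,3)=+0→XXOO/OXXO*
ply 5: XXOO/OXXO is terminal +0 (X); from X.OO/..X. depth 4

X's best at [X.OO/..X.]: (0,1)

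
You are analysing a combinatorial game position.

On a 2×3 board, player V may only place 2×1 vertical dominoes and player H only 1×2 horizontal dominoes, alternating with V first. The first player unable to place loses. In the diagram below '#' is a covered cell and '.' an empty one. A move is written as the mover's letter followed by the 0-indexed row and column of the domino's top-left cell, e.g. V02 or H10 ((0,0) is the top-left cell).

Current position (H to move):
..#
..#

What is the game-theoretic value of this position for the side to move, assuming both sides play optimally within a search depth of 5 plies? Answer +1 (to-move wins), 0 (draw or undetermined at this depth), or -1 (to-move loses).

ply 1, H at ..#/..# | H00=+1→###/..#*; H10=+1→..#/###
ply 2: ###/..# is terminal -1 (V); from ..#/..# depth 5

value(..#/..#, H) = +1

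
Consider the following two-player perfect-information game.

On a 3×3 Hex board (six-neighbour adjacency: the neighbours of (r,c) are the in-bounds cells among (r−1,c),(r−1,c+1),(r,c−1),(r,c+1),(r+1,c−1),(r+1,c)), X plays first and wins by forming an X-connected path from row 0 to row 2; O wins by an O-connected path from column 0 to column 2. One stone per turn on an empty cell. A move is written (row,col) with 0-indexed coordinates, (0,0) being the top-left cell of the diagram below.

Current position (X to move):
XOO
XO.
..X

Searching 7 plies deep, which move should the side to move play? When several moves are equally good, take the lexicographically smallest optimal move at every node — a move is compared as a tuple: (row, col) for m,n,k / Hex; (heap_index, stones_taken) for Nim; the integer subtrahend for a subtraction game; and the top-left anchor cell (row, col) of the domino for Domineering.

[XOO/XO./..X] X move#1: (1,2):-1/XOO/XOX/..X, (2,0):+1/XOO/XO./X.X*, (2,1):-1/XOO/XO./.XX
[XOO/XO./X.X] end (terminal -1, O#2); searched XOO/XO./..X to 7

X's best at [XOO/XO./..X]: (2,0)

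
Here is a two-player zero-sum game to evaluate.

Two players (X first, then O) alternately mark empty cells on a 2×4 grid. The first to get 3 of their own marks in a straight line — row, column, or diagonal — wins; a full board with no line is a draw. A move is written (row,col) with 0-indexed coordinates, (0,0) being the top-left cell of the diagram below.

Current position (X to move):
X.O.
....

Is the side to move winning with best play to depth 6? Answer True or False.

p1 X@[X.O./....]: (0,1)[XXO./....]+0* (0,3)[X.OX/....]+0 (1,0)[X.O./X...]+0 (1,1)[X.O./.X..]+0 (1,2)[X.O./..X.]+0 (1,3)[X.O./...X]+0
p2 O@[XXO./....]: (0,3)[XXOO/....]+0* (1,0)[XXO./O...]+0 (1,1)[XXO./.O..]+0 (1,2)[XXO./..O.]+0 (1,3)[XXO./...O]+0
p3 X@[XXOO/....]: (1,0)[XXOO/X...]+0* (1,1)[XXOO/.X..]+0 (1,2)[XXOO/..X.]+0 (1,3)[XXOO/...X]+0
p4 O@[XXOO/X...]: (1,1)[XXOO/XO..]+0* (1,2)[XXOO/X.O.]+0 (1,3)[XXOO/X..O]+0
p5 X@[XXOO/XO..]: (1,2)[XXOO/XOX.]+0* (1,3)[XXOO/XO.X]+0
p6 O@[XXOO/XOX.]: (1,3)[XXOO/XOXO]+0*
p7 X@[XXOO/XOXO] terminal +0; root [X.O./....] d6

X winning at [X.O./....]: False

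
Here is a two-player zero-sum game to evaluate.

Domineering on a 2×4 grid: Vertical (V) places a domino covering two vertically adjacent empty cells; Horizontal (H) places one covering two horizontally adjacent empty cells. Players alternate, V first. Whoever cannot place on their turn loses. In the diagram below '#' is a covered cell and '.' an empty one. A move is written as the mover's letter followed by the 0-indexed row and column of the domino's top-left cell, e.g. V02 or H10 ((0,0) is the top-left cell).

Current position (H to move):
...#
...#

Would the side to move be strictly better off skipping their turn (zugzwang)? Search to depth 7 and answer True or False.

[...#/...#] H move#1: H00:+1/##.#/...#*, H01:+1/.###/...#, H10:+1/...#/##.#, H11:+1/...#/.###
[##.#/...#] V move#2: V02:-1/####/..##*
[####/..##] H move#3: H10:+1/####/####*
[####/####] end (terminal -1, V#4); searched ...#/...# to 7
if H skipped the turn, V would face:
~ [...#/...#] V move#1: V00:-1/#..#/#..#, V01:+1/.#.#/.#.#*, V02:-1/..##/..##
~ [.#.#/.#.#] end (terminal -1, H#2); searched ...#/...# to 7
compare (H): move=+1 vs pass=-1

zugzwang(...#/...#, H) = False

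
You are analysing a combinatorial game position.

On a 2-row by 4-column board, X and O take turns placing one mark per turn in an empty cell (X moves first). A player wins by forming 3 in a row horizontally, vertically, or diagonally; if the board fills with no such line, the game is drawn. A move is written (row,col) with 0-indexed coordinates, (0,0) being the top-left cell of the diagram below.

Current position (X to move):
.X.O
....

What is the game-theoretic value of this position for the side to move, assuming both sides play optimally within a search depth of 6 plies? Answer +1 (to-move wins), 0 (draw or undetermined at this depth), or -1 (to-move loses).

value(.X.O/...., X) = 0

ply 1, X at .X.O/.... | (0,0)=+0→XX.O/....*; (0,2)=+0→.XXO/....; (1,0)=+0→.X.O/X...; (1,1)=+0→.X.O/.X..; (1,2)=+0→.X.O/..X.; (1,3)=+0→.X.O/...X
ply 2, O at XX.O/.... | (0,2)=+0→XXOO/....*; (1,0)=-1→XX.O/O...; (1,1)=-1→XX.O/.O..; (1,2)=-1→XX.O/..O.; (1,3)=-1→XX.O/...O
ply 3, X at XXOO/.... | (1,0)=+0→XXOO/X...*; (1,1)=+0→XXOO/.X..; (1,2)=+0→XXOO/..X.; (1,3)=+0→XXOO/...X
ply 4, O at XXOO/X... | (1,1)=+0→XXOO/XO..*; (1,2)=+0→XXOO/X.O.; (1,3)=+0→XXOO/X..O
ply 5, X at XXOO/XO.. | (1,2)=+0→XXOO/XOX.*; (1,3)=+0→XXOO/XO.X
ply 6, O at XXOO/XOX. | (1,3)=+0→XXOO/XOXO*
ply 7: XXOO/XOXO is terminal +0 (X); from .X.O/.... depth 6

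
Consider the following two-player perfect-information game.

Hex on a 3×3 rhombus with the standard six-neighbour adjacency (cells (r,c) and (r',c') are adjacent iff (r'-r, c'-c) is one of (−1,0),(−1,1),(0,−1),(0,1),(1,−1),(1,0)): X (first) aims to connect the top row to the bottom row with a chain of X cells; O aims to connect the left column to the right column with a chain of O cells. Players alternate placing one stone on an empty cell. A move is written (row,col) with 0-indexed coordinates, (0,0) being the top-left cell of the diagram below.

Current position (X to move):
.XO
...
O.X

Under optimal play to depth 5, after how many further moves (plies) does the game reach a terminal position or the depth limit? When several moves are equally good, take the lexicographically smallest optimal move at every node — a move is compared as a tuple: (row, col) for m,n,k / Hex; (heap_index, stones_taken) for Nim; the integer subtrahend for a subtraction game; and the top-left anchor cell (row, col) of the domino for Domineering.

PV length from [.XO/.../O.X]: 5 plies

[.XO/.../O.X] X move#1: (0,0):-1/XXO/.../O.X, (1,0):-1/.XO/X../O.X, (1,1):+1/.XO/.X./O.X*, (1,2):-1/.XO/..X/O.X, (2,1):-1/.XO/.../OXX
[.XO/.X./O.X] O move#2: (0,0):-1/OXO/.X./O.X*, (1,0):-1/.XO/OX./O.X, (1,2):-1/.XO/.XO/O.X, (2,1):-1/.XO/.X./OOX
[OXO/.X./O.X] X move#3: (1,0):+1/OXO/XX./O.X*, (1,2):+1/OXO/.XX/O.X, (2,1):+1/OXO/.X./OXX
[OXO/XX./O.X] O move#4: (1,2):-1/OXO/XXO/O.X*, (2,1):-1/OXO/XX./OOX
[OXO/XXO/O.X] X move#5: (2,1):+1/OXO/XXO/OXX*
[OXO/XXO/OXX] end (terminal -1, O#6); searched .XO/.../O.X to 5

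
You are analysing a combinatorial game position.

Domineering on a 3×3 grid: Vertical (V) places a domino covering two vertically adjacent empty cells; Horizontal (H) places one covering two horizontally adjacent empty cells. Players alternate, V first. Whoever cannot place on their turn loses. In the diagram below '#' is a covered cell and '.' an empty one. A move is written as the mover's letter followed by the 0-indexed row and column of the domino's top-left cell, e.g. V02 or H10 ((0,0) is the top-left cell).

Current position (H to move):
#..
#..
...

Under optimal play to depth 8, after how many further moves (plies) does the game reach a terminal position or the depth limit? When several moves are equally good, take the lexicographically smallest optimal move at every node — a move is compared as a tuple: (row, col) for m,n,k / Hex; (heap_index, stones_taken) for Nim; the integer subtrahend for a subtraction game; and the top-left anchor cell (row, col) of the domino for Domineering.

PV length from [#../#../...]: 1 ply

[#../#../...] H move#1: H01:-1/###/#../..., H11:+1/#../###/...*, H20:-1/#../#../##., H21:-1/#../#../.##
[#../###/...] end (terminal -1, V#2); searched #../#../... to 8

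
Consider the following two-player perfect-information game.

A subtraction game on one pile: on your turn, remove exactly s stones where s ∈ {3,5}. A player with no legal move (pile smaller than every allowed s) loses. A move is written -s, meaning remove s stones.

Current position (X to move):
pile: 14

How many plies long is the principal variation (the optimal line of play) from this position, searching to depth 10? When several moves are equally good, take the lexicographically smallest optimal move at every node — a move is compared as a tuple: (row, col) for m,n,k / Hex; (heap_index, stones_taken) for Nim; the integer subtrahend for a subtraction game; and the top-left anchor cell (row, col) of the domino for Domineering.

PV length from [14]: 3 plies

[14] X move#1: -3:-1/11, -5:+1/9*
[9] O move#2: -3:-1/6*, -5:-1/4
[6] X move#3: -3:-1/3, -5:+1/1*
[1] end (terminal -1, O#4); searched 14 to 10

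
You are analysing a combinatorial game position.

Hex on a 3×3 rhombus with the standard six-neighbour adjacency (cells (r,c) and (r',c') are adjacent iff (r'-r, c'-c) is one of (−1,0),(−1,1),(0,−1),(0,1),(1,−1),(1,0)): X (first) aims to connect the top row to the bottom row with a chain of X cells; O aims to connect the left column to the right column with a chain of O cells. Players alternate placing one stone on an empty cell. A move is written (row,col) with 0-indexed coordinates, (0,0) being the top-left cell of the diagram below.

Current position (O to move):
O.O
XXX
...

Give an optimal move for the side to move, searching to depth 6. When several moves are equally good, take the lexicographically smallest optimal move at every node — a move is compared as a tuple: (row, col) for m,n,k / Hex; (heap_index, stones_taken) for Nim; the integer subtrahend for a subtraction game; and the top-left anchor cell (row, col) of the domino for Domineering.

ply 1, O at O.O/XXX/... | (0,1)=+1→OOO/XXX/...*; (2,0)=-1→O.O/XXX/O..; (2,1)=-1→O.O/XXX/.O.; (2,2)=-1→O.O/XXX/..O
ply 2: OOO/XXX/... is terminal -1 (X); from O.O/XXX/... depth 6

O's best at [O.O/XXX/...]: (0,1)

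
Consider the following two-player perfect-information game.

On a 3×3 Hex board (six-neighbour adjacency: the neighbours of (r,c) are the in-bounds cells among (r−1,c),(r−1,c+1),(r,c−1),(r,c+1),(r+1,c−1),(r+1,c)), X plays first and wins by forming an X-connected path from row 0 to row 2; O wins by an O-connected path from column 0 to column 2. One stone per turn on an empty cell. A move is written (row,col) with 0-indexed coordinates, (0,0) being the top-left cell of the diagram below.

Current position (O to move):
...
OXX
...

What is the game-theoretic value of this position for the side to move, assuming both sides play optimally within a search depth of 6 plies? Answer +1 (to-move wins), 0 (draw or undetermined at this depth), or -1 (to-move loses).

[.../OXX/...] O move#1: (0,0):-1/O../OXX/...*, (0,1):-1/.O./OXX/..., (0,2):-1/..O/OXX/..., (2,0):-1/.../OXX/O.., (2,1):-1/.../OXX/.O., (2,2):-1/.../OXX/..O
[O../OXX/...] X move#2: (0,1):+1/OX./OXX/...*, (0,2):+1/O.X/OXX/..., (2,0):+1/O../OXX/X.., (2,1):+1/O../OXX/.X., (2,2):+1/O../OXX/..X
[OX./OXX/...] O move#3: (0,2):-1/OXO/OXX/...*, (2,0):-1/OX./OXX/O.., (2,1):-1/OX./OXX/.O., (2,2):-1/OX./OXX/..O
[OXO/OXX/...] X move#4: (2,0):+1/OXO/OXX/X..*, (2,1):+1/OXO/OXX/.X., (2,2):+1/OXO/OXX/..X
[OXO/OXX/X..] end (terminal -1, O#5); searched .../OXX/... to 6

value(.../OXX/..., O) = -1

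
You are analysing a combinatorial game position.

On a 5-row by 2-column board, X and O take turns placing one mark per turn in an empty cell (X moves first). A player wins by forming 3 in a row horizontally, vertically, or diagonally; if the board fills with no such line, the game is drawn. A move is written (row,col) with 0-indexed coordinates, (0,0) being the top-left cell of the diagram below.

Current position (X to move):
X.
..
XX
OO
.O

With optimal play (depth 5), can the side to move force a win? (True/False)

[X./../XX/OO/.O] X move#1: (0,1):+1/XX/../XX/OO/.O*, (1,0):+1/X./X./XX/OO/.O, (1,1):+1/X./.X/XX/OO/.O, (4,0):+0/X./../XX/OO/XO
[XX/../XX/OO/.O] O move#2: (1,0):-1/XX/O./XX/OO/.O*, (1,1):-1/XX/.O/XX/OO/.O, (4,0):-1/XX/../XX/OO/OO
[XX/O./XX/OO/.O] X move#3: (1,1):+1/XX/OX/XX/OO/.O*, (4,0):+0/XX/O./XX/OO/XO
[XX/OX/XX/OO/.O] end (terminal -1, O#4); searched X./../XX/OO/.O to 5

X winning at [X./../XX/OO/.O]: True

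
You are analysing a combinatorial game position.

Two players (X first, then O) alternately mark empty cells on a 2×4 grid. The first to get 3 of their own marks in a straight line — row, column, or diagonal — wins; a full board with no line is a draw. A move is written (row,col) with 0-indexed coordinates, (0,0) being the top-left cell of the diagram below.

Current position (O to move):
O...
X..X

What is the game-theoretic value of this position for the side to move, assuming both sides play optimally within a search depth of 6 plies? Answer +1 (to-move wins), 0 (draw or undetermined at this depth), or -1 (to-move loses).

ply 1, O at O.../X..X | (0,1)=+0→OO../X..X*; (0,2)=+0→O.O./X..X; (0,3)=+0→O..O/X..X; (1,1)=+0→O.../XO.X; (1,2)=+0→O.../X.OX
ply 2, X at OO../X..X | (0,2)=+0→OOX./X..X*; (0,3)=-1→OO.X/X..X; (1,1)=-1→OO../XX.X; (1,2)=-1→OO../X.XX
ply 3, O at OOX./X..X | (0,3)=+0→OOXO/X..X*; (1,1)=+0→OOX./XO.X; (1,2)=+0→OOX./X.OX
ply 4, X at OOXO/X..X | (1,1)=+0→OOXO/XX.X*; (1,2)=+0→OOXO/X.XX
ply 5, O at OOXO/XX.X | (1,2)=+0→OOXO/XXOX*
ply 6: OOXO/XXOX is terminal +0 (X); from O.../X..X depth 6

value(O.../X..X, O) = 0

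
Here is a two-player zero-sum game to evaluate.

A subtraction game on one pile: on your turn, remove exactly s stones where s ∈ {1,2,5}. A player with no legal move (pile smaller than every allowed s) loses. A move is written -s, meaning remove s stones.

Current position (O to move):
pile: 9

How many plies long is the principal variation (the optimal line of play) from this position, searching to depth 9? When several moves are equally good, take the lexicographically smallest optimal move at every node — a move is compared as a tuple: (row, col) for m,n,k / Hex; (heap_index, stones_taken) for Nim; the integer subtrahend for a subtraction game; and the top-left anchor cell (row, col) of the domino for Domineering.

PV length from [9]: 6 plies

ply 1, O at 9 | -1=-1→8*; -2=-1→7; -5=-1→4
ply 2, X at 8 | -1=-1→7; -2=+1→6*; -5=+1→3
ply 3, O at 6 | -1=-1→5*; -2=-1→4; -5=-1→1
ply 4, X at 5 | -1=-1→4; -2=+1→3*; -5=+1→0
ply 5, O at 3 | -1=-1→2*; -2=-1→1
ply 6, X at 2 | -1=-1→1; -2=+1→0*
ply 7: 0 is terminal -1 (O); from 9 depth 9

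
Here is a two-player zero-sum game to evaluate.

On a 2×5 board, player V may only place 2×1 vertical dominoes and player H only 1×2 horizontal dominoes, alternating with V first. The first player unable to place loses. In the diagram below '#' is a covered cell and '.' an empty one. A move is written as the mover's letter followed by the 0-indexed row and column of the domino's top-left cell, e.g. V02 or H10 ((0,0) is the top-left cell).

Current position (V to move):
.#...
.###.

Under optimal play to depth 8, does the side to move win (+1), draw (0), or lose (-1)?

value(.#.../.###., V) = +1

[.#.../.###.] V move#1: V00:-1/##.../####., V04:+1/.#..#/.####*
[.#..#/.####] H move#2: H02:-1/.####/.####*
[.####/.####] V move#3: V00:+1/#####/#####*
[#####/#####] end (terminal -1, H#4); searched .#.../.###. to 8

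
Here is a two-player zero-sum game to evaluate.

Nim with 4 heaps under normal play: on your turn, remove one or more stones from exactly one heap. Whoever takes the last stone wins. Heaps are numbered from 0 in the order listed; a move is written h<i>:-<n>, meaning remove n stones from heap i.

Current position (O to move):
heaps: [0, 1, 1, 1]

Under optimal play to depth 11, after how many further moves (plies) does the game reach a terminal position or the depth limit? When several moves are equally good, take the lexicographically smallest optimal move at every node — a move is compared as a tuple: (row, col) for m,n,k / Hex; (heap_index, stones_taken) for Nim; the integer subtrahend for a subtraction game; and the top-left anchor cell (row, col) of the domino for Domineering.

p1 O@[(0,1,1,1)]: h1:-1[(0,0,1,1)]+1* h2:-1[(0,1,0,1)]+1 h3:-1[(0,1,1,0)]+1
p2 X@[(0,0,1,1)]: h2:-1[(0,0,0,1)]-1* h3:-1[(0,0,1,0)]-1
p3 O@[(0,0,0,1)]: h3:-1[(0,0,0,0)]+1*
p4 X@[(0,0,0,0)] terminal -1; root [(0,1,1,1)] d11

PV length from [(0,1,1,1)]: 3 plies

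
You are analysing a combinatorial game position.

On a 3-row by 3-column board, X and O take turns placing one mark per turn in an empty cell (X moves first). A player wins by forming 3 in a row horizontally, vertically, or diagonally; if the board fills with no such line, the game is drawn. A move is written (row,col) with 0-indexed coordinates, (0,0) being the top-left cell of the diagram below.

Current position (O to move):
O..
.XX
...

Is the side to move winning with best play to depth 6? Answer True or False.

ply 1, O at O../.XX/... | (0,1)=-1→OO./.XX/...; (0,2)=-1→O.O/.XX/...; (1,0)=+0→O../OXX/...*; (2,0)=-1→O../.XX/O..; (2,1)=-1→O../.XX/.O.; (2,2)=-1→O../.XX/..O
ply 2, X at O../OXX/... | (0,1)=-1→OX./OXX/...; (0,2)=-1→O.X/OXX/...; (2,0)=+0→O../OXX/X..*; (2,1)=-1→O../OXX/.X.; (2,2)=-1→O../OXX/..X
ply 3, O at O../OXX/X.. | (0,1)=-1→OO./OXX/X..; (0,2)=+0→O.O/OXX/X..*; (2,1)=-1→O../OXX/XO.; (2,2)=-1→O../OXX/X.O
ply 4, X at O.O/OXX/X.. | (0,1)=+0→OXO/OXX/X..*; (2,1)=-1→O.O/OXX/XX.; (2,2)=-1→O.O/OXX/X.X
ply 5, O at OXO/OXX/X.. | (2,1)=+0→OXO/OXX/XO.*; (2,2)=-1→OXO/OXX/X.O
ply 6, X at OXO/OXX/XO. | (2,2)=+0→OXO/OXX/XOX*
ply 7: OXO/OXX/XOX is terminal +0 (O); from O../.XX/... depth 6

O winning at [O../.XX/...]: False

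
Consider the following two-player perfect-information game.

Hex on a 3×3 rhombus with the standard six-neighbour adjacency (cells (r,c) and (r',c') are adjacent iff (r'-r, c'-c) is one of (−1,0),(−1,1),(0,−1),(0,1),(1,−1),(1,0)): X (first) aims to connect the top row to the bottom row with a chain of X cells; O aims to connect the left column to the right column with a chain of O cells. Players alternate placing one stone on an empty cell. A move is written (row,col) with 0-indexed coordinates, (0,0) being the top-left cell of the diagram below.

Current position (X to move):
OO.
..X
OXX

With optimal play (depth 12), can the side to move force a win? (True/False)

ply 1, X at OO./..X/OXX | (0,2)=+1→OOX/..X/OXX*; (1,0)=-1→OO./X.X/OXX; (1,1)=-1→OO./.XX/OXX
ply 2: OOX/..X/OXX is terminal -1 (O); from OO./..X/OXX depth 12

X winning at [OO./..X/OXX]: True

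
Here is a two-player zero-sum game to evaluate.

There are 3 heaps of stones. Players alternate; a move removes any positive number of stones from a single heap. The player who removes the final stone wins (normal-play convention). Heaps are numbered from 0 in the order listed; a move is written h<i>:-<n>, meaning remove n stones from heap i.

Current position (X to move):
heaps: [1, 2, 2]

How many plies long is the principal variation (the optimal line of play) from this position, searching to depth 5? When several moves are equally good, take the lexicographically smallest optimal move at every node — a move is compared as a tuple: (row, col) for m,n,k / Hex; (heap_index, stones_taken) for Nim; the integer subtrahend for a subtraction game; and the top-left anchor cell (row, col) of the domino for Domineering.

ply 1, X at (1,2,2) | h0:-1=+1→(0,2,2)*; h1:-1=-1→(1,1,2); h1:-2=-1→(1,0,2); h2:-1=-1→(1,2,1); h2:-2=-1→(1,2,0)
ply 2, O at (0,2,2) | h1:-1=-1→(0,1,2)*; h1:-2=-1→(0,0,2); h2:-1=-1→(0,2,1); h2:-2=-1→(0,2,0)
ply 3, X at (0,1,2) | h1:-1=-1→(0,0,2); h2:-1=+1→(0,1,1)*; h2:-2=-1→(0,1,0)
ply 4, O at (0,1,1) | h1:-1=-1→(0,0,1)*; h2:-1=-1→(0,1,0)
ply 5, X at (0,0,1) | h2:-1=+1→(0,0,0)*
ply 6: (0,0,0) is terminal -1 (O); from (1,2,2) depth 5

PV length from [(1,2,2)]: 5 plies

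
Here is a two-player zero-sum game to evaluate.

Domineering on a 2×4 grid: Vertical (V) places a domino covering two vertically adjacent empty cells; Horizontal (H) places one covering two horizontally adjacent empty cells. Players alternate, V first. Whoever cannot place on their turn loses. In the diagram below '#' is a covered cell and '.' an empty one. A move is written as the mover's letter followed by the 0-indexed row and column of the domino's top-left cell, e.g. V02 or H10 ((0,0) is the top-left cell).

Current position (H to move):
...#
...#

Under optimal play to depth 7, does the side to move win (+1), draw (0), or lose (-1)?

value(...#/...#, H) = +1

ply 1, H at ...#/...# | H00=+1→##.#/...#*; H01=+1→.###/...#; H10=+1→...#/##.#; H11=+1→...#/.###
ply 2, V at ##.#/...# | V02=-1→####/..##*
ply 3, H at ####/..## | H10=+1→####/####*
ply 4: ####/#### is terminal -1 (V); from ...#/...# depth 7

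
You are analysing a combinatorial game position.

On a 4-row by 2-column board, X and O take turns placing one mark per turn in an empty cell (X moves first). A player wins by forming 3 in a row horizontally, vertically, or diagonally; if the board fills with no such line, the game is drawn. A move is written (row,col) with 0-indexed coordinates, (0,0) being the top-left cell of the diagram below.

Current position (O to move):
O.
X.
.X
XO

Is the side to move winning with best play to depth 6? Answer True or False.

O winning at [O./X./.X/XO]: False

p1 O@[O./X./.X/XO]: (0,1)[OO/X./.X/XO]-1 (1,1)[O./XO/.X/XO]-1 (2,0)[O./X./OX/XO]+0*
p2 X@[O./X./OX/XO]: (0,1)[OX/X./OX/XO]+0* (1,1)[O./XX/OX/XO]+0
p3 O@[OX/X./OX/XO]: (1,1)[OX/XO/OX/XO]+0*
p4 X@[OX/XO/OX/XO] terminal +0; root [O./X./.X/XO] d6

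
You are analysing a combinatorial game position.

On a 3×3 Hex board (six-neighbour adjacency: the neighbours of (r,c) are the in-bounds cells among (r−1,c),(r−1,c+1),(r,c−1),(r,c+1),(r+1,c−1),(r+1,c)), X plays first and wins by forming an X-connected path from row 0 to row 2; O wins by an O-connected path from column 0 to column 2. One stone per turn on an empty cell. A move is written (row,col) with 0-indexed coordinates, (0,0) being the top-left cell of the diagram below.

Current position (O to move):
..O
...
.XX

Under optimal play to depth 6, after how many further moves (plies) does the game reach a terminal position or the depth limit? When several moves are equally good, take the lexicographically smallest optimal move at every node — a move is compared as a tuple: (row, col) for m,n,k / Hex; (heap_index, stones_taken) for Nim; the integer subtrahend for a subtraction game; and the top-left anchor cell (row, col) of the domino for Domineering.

ply 1, O at ..O/.../.XX | (0,0)=+1→O.O/.../.XX*; (0,1)=+1→.OO/.../.XX; (1,0)=+1→..O/O../.XX; (1,1)=+1→..O/.O./.XX; (1,2)=-1→..O/..O/.XX; (2,0)=+1→..O/.../OXX
ply 2, X at O.O/.../.XX | (0,1)=-1→OXO/.../.XX*; (1,0)=-1→O.O/X../.XX; (1,1)=-1→O.O/.X./.XX; (1,2)=-1→O.O/..X/.XX; (2,0)=-1→O.O/.../XXX
ply 3, O at OXO/.../.XX | (1,0)=-1→OXO/O../.XX; (1,1)=+1→OXO/.O./.XX*; (1,2)=-1→OXO/..O/.XX; (2,0)=-1→OXO/.../OXX
ply 4, X at OXO/.O./.XX | (1,0)=-1→OXO/XO./.XX*; (1,2)=-1→OXO/.OX/.XX; (2,0)=-1→OXO/.O./XXX
ply 5, O at OXO/XO./.XX | (1,2)=-1→OXO/XOO/.XX; (2,0)=+1→OXO/XO./OXX*
ply 6: OXO/XO./OXX is terminal -1 (X); from ..O/.../.XX depth 6

PV length from [..O/.../.XX]: 5 plies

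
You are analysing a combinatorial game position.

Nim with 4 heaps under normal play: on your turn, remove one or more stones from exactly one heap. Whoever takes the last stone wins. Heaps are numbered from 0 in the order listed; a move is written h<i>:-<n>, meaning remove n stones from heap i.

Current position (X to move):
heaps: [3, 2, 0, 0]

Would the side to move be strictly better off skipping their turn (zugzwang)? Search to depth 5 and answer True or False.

zugzwang((3,2,0,0), X) = False

[(3,2,0,0)] X move#1: h0:-1:+1/(2,2,0,0)*, h0:-2:-1/(1,2,0,0), h0:-3:-1/(0,2,0,0), h1:-1:-1/(3,1,0,0), h1:-2:-1/(3,0,0,0)
[(2,2,0,0)] O move#2: h0:-1:-1/(1,2,0,0)*, h0:-2:-1/(0,2,0,0), h1:-1:-1/(2,1,0,0), h1:-2:-1/(2,0,0,0)
[(1,2,0,0)] X move#3: h0:-1:-1/(0,2,0,0), h1:-1:+1/(1,1,0,0)*, h1:-2:-1/(1,0,0,0)
[(1,1,0,0)] O move#4: h0:-1:-1/(0,1,0,0)*, h1:-1:-1/(1,0,0,0)
[(0,1,0,0)] X move#5: h1:-1:+1/(0,0,0,0)*
[(0,0,0,0)] end (terminal -1, O#6); searched (3,2,0,0) to 5
if X skipped the turn, O would face:
~ [(3,2,0,0)] O move#1: h0:-1:+1/(2,2,0,0)*, h0:-2:-1/(1,2,0,0), h0:-3:-1/(0,2,0,0), h1:-1:-1/(3,1,0,0), h1:-2:-1/(3,0,0,0)
~ [(2,2,0,0)] X move#2: h0:-1:-1/(1,2,0,0)*, h0:-2:-1/(0,2,0,0), h1:-1:-1/(2,1,0,0), h1:-2:-1/(2,0,0,0)
~ [(1,2,0,0)] O move#3: h0:-1:-1/(0,2,0,0), h1:-1:+1/(1,1,0,0)*, h1:-2:-1/(1,0,0,0)
~ [(1,1,0,0)] X move#4: h0:-1:-1/(0,1,0,0)*, h1:-1:-1/(1,0,0,0)
~ [(0,1,0,0)] O move#5: h1:-1:+1/(0,0,0,0)*
~ [(0,0,0,0)] end (terminal -1, X#6); searched (3,2,0,0) to 5
compare (X): move=+1 vs pass=-1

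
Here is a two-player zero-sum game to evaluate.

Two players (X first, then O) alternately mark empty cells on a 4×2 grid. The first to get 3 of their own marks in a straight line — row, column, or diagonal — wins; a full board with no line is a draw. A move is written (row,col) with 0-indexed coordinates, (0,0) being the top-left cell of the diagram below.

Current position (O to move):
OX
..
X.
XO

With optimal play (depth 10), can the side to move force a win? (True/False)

p1 O@[OX/../X./XO]: (1,0)[OX/O./X./XO]+0* (1,1)[OX/.O/X./XO]-1 (2,1)[OX/../XO/XO]-1
p2 X@[OX/O./X./XO]: (1,1)[OX/OX/X./XO]+0* (2,1)[OX/O./XX/XO]+0
p3 O@[OX/OX/X./XO]: (2,1)[OX/OX/XO/XO]+0*
p4 X@[OX/OX/XO/XO] terminal +0; root [OX/../X./XO] d10

O winning at [OX/../X./XO]: False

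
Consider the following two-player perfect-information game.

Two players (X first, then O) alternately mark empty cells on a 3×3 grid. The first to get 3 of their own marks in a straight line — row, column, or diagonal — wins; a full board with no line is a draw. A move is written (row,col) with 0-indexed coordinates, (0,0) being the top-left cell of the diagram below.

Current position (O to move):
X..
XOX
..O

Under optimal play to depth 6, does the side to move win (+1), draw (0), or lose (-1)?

ply 1, O at X../XOX/..O | (0,1)=-1→XO./XOX/..O; (0,2)=-1→X.O/XOX/..O; (2,0)=+1→X../XOX/O.O*; (2,1)=-1→X../XOX/.OO
ply 2, X at X../XOX/O.O | (0,1)=-1→XX./XOX/O.O*; (0,2)=-1→X.X/XOX/O.O; (2,1)=-1→X../XOX/OXO
ply 3, O at XX./XOX/O.O | (0,2)=+1→XXO/XOX/O.O*; (2,1)=+1→XX./XOX/OOO
ply 4: XXO/XOX/O.O is terminal -1 (X); from X../XOX/..O depth 6

value(X../XOX/..O, O) = +1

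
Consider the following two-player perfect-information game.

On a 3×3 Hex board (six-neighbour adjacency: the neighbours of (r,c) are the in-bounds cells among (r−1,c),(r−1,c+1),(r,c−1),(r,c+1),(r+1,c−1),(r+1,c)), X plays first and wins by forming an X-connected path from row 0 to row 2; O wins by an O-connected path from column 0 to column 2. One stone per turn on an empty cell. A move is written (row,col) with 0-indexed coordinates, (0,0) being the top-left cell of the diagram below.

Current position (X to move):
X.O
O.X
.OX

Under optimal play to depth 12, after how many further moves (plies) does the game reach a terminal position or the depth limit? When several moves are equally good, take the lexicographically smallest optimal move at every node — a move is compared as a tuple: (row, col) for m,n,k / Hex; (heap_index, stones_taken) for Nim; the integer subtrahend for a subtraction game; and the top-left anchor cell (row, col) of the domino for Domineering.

ply 1, X at X.O/O.X/.OX | (0,1)=-1→XXO/O.X/.OX*; (1,1)=-1→X.O/OXX/.OX; (2,0)=-1→X.O/O.X/XOX
ply 2, O at XXO/O.X/.OX | (1,1)=+1→XXO/OOX/.OX*; (2,0)=-1→XXO/O.X/OOX
ply 3: XXO/OOX/.OX is terminal -1 (X); from X.O/O.X/.OX depth 12

PV length from [X.O/O.X/.OX]: 2 plies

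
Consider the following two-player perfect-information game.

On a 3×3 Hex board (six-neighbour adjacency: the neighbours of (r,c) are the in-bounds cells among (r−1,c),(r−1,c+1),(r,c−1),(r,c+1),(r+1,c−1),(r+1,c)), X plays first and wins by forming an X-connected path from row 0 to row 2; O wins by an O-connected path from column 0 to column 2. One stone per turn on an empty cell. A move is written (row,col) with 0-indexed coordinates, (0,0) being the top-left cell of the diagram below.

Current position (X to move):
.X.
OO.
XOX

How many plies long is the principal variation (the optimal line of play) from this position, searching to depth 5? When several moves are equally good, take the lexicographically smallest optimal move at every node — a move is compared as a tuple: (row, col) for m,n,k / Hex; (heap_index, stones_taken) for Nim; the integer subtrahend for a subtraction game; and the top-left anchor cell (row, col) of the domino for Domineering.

PV length from [.X./OO./XOX]: 2 plies

p1 X@[.X./OO./XOX]: (0,0)[XX./OO./XOX]-1* (0,2)[.XX/OO./XOX]-1 (1,2)[.X./OOX/XOX]-1
p2 O@[XX./OO./XOX]: (0,2)[XXO/OO./XOX]+1* (1,2)[XX./OOO/XOX]+1
p3 X@[XXO/OO./XOX] terminal -1; root [.X./OO./XOX] d5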